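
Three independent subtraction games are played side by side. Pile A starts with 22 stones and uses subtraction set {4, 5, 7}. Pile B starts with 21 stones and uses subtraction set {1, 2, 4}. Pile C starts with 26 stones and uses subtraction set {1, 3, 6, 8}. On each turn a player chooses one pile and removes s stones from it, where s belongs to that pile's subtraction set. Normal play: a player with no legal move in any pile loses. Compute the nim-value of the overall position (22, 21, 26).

2

Pile A, S = {4, 5, 7}:
n :  0  1  2  3  4  5  6  7  8  9 10 11 12 13 14 15 16 17 18 19 20 21 22
G :  0  0  0  0  1  1  1  1  2  2  2  0  0  0  0  1  1  1  1  2  2  2  0
G_A(22) = 0.
Pile B, S = {1, 2, 4}:
G(0) = 0
G(1) = mex{0} = 1
G(2) = mex{1,0} = 2
G(3) = mex{2,1} = 0
G(4) = mex{0,2,0} = 1
G(5) = mex{1,0,1} = 2
G(6) = mex{2,1,2} = 0
G(7) = mex{0,2,0} = 1
G(8) = mex{1,0,1} = 2
G(9) = mex{2,1,2} = 0
G(10) = mex{0,2,0} = 1
G(11) = mex{1,0,1} = 2
G(12) = mex{2,1,2} = 0
G(13) = mex{0,2,0} = 1
G(14) = mex{1,0,1} = 2
G(15) = mex{2,1,2} = 0
G(16) = mex{0,2,0} = 1
G(17) = mex{1,0,1} = 2
G(18) = mex{2,1,2} = 0
G(19) = mex{0,2,0} = 1
G(20) = mex{1,0,1} = 2
G(21) = mex{2,1,2} = 0
G_B(21) = 0.
Pile C, S = {1, 3, 6, 8}:
G(0) = 0
G(1) = mex{0} = 1
G(2) = mex{1} = 0
G(3) = mex{0,0} = 1
G(4) = mex{1,1} = 0
G(5) = mex{0,0} = 1
G(6) = mex{1,1,0} = 2
G(7) = mex{2,0,1} = 3
G(8) = mex{3,1,0,0} = 2
G(9) = mex{2,2,1,1} = 0
G(10) = mex{0,3,0,0} = 1
G(11) = mex{1,2,1,1} = 0
G(12) = mex{0,0,2,0} = 1
G(13) = mex{1,1,3,1} = 0
G(14) = mex{0,0,2,2} = 1
G(15) = mex{1,1,0,3} = 2
G(16) = mex{2,0,1,2} = 3
G(17) = mex{3,1,0,0} = 2
G(18) = mex{2,2,1,1} = 0
G(19) = mex{0,3,0,0} = 1
G(20) = mex{1,2,1,1} = 0
G(21) = mex{0,0,2,0} = 1
G(22) = mex{1,1,3,1} = 0
G(23) = mex{0,0,2,2} = 1
G(24) = mex{1,1,0,3} = 2
G(25) = mex{2,0,1,2} = 3
G(26) = mex{3,1,0,0} = 2
G_C(26) = 2.
Combined Grundy value = 0 ⊕ 0 ⊕ 2 = 2.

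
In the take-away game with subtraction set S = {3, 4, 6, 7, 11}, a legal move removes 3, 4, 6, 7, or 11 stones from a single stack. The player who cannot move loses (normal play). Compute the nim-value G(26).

2

G(0) = 0
G(1) = mex{} = 0
G(2) = mex{} = 0
G(3) = mex{0} = 1
G(4) = mex{0,0} = 1
G(5) = mex{0,0} = 1
G(6) = mex{1,0,0} = 2
G(7) = mex{1,1,0,0} = 2
G(8) = mex{1,1,0,0} = 2
G(9) = mex{2,1,1,0} = 3
G(10) = mex{2,2,1,1} = 0
G(11) = mex{2,2,1,1,0} = 3
G(12) = mex{3,2,2,1,0} = 4
G(13) = mex{0,3,2,2,0} = 1
G(14) = mex{3,0,2,2,1} = 4
G(15) = mex{4,3,3,2,1} = 0
G(16) = mex{1,4,0,3,1} = 2
G(17) = mex{4,1,3,0,2} = 5
G(18) = mex{0,4,4,3,2} = 1
G(19) = mex{2,0,1,4,2} = 3
G(20) = mex{5,2,4,1,3} = 0
G(21) = mex{1,5,0,4,0} = 2
G(22) = mex{3,1,2,0,3} = 4
G(23) = mex{0,3,5,2,4} = 1
G(24) = mex{2,0,1,5,1} = 3
G(25) = mex{4,2,3,1,4} = 0
G(26) = mex{1,4,0,3,0} = 2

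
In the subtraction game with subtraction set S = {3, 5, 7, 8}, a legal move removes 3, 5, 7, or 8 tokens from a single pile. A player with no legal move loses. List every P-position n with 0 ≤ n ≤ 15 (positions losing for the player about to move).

G(0) = 0
G(1) = mex{} = 0
G(2) = mex{} = 0
G(3) = mex{0} = 1
G(4) = mex{0} = 1
G(5) = mex{0,0} = 1
G(6) = mex{1,0} = 2
G(7) = mex{1,0,0} = 2
G(8) = mex{1,1,0,0} = 2
G(9) = mex{2,1,0,0} = 3
G(10) = mex{2,1,1,0} = 3
G(11) = mex{2,2,1,1} = 0
G(12) = mex{3,2,1,1} = 0
G(13) = mex{3,2,2,1} = 0
G(14) = mex{0,3,2,2} = 1
G(15) = mex{0,3,2,2} = 1
P-positions are exactly the n with G(n) = 0.

0, 1, 2, 11, 12, 13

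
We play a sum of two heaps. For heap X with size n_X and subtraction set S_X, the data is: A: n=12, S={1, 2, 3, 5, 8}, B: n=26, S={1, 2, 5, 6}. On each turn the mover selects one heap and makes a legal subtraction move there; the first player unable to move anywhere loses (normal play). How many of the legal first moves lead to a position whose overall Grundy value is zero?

0

Heap A, S = {1, 2, 3, 5, 8}:
G(0) = 0
G(1) = mex{0} = 1
G(2) = mex{1,0} = 2
G(3) = mex{2,1,0} = 3
G(4) = mex{3,2,1} = 0
G(5) = mex{0,3,2,0} = 1
G(6) = mex{1,0,3,1} = 2
G(7) = mex{2,1,0,2} = 3
G(8) = mex{3,2,1,3,0} = 4
G(9) = mex{4,3,2,0,1} = 5
G(10) = mex{5,4,3,1,2} = 0
G(11) = mex{0,5,4,2,3} = 1
G(12) = mex{1,0,5,3,0} = 2
G_A(12) = 2.
Heap B, S = {1, 2, 5, 6}:
n :  0  1  2  3  4  5  6  7  8  9 10 11 12 13 14 15 16 17 18 19 20 21 22 23 24 25 26
G :  0  1  2  0  1  2  3  0  1  2  0  1  2  3  0  1  2  0  1  2  3  0  1  2  0  1  2
G_B(26) = 2.
Combined Grundy value = 2 ⊕ 2 = 0.
A winning move leaves total XOR = 0, i.e. changes one component's Grundy value g to g ⊕ X where X is the current total.
Heap A: target g' = 2⊕0 = 2, but every legal move changes the Grundy value (mex property), so 0 moves.
Heap B: target g' = 2⊕0 = 2, but every legal move changes the Grundy value (mex property), so 0 moves.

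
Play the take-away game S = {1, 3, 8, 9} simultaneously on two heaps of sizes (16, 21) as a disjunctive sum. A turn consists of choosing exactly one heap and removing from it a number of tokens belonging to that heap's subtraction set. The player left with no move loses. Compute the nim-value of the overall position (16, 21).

All heaps use S = {1, 3, 8, 9}:
G(0) = 0
G(1) = mex{0} = 1
G(2) = mex{1} = 0
G(3) = mex{0,0} = 1
G(4) = mex{1,1} = 0
G(5) = mex{0,0} = 1
G(6) = mex{1,1} = 0
G(7) = mex{0,0} = 1
G(8) = mex{1,1,0} = 2
G(9) = mex{2,0,1,0} = 3
G(10) = mex{3,1,0,1} = 2
G(11) = mex{2,2,1,0} = 3
G(12) = mex{3,3,0,1} = 2
G(13) = mex{2,2,1,0} = 3
G(14) = mex{3,3,0,1} = 2
G(15) = mex{2,2,1,0} = 3
G(16) = mex{3,3,2,1} = 0
G(17) = mex{0,2,3,2} = 1
G(18) = mex{1,3,2,3} = 0
G(19) = mex{0,0,3,2} = 1
G(20) = mex{1,1,2,3} = 0
G(21) = mex{0,0,3,2} = 1
Heap A: G(16) = 0.
Heap B: G(21) = 1.
Combined Grundy value = 0 ⊕ 1 = 1.

1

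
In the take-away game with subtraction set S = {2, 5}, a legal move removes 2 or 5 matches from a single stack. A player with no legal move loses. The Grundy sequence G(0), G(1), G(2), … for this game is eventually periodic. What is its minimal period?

n :  0  1  2  3  4  5  6  7  8  9 10 11 12 13 14 15
G :  0  0  1  1  0  2  1  0  0  1  1  0  2  1  0  0
G(n+7) = G(n) holds for n = 0,…,4 (a full window of length max(S) = 5), so the sequence is purely periodic with period 7.

7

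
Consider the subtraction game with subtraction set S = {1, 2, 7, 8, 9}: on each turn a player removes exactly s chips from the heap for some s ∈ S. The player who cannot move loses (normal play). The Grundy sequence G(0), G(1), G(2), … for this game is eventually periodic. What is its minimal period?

G(0) = 0
G(1) = mex{0} = 1
G(2) = mex{1,0} = 2
G(3) = mex{2,1} = 0
G(4) = mex{0,2} = 1
G(5) = mex{1,0} = 2
G(6) = mex{2,1} = 0
G(7) = mex{0,2,0} = 1
G(8) = mex{1,0,1,0} = 2
G(9) = mex{2,1,2,1,0} = 3
G(10) = mex{3,2,0,2,1} = 4
G(11) = mex{4,3,1,0,2} = 5
G(12) = mex{5,4,2,1,0} = 3
G(13) = mex{3,5,0,2,1} = 4
G(14) = mex{4,3,1,0,2} = 5
G(15) = mex{5,4,2,1,0} = 3
G(16) = mex{3,5,3,2,1} = 0
G(17) = mex{0,3,4,3,2} = 1
G(18) = mex{1,0,5,4,3} = 2
G(19) = mex{2,1,3,5,4} = 0
G(20) = mex{0,2,4,3,5} = 1
G(21) = mex{1,0,5,4,3} = 2
G(22) = mex{2,1,3,5,4} = 0
G(23) = mex{0,2,0,3,5} = 1
G(24) = mex{1,0,1,0,3} = 2
G(25) = mex{2,1,2,1,0} = 3
G(26) = mex{3,2,0,2,1} = 4
G(27) = mex{4,3,1,0,2} = 5
G(28) = mex{5,4,2,1,0} = 3
G(29) = mex{3,5,0,2,1} = 4
G(30) = mex{4,3,1,0,2} = 5
G(31) = mex{5,4,2,1,0} = 3
G(32) = mex{3,5,3,2,1} = 0
G(33) = mex{0,3,4,3,2} = 1
G(n+16) = G(n) holds for n = 0,…,8 (a full window of length max(S) = 9), so the sequence is purely periodic with period 16.

16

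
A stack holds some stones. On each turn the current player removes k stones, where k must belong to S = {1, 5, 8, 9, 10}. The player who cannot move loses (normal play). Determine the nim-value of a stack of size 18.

1

n :  0  1  2  3  4  5  6  7  8  9 10 11 12 13 14 15 16 17 18
G :  0  1  0  1  0  1  0  1  2  3  2  3  2  3  2  3  4  0  1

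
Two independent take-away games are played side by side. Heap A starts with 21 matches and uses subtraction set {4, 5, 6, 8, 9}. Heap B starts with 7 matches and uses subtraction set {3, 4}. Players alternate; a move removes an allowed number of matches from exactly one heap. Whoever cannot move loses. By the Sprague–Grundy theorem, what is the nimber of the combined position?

2

Heap A, S = {4, 5, 6, 8, 9}:
n :  0  1  2  3  4  5  6  7  8  9 10 11 12 13 14 15 16 17 18 19 20 21
G :  0  0  0  0  1  1  1  1  2  2  2  2  3  0  0  0  0  1  1  1  1  2
G_A(21) = 2.
Heap B, S = {3, 4}:
n : 0 1 2 3 4 5 6 7
G : 0 0 0 1 1 1 2 0
G_B(7) = 0.
Combined Grundy value = 2 ⊕ 0 = 2.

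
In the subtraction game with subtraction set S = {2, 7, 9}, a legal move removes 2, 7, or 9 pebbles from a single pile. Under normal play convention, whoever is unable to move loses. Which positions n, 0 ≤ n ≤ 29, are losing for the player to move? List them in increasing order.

0, 1, 4, 5, 15, 16, 19, 20

G(0) = 0
G(1) = mex{} = 0
G(2) = mex{0} = 1
G(3) = mex{0} = 1
G(4) = mex{1} = 0
G(5) = mex{1} = 0
G(6) = mex{0} = 1
G(7) = mex{0,0} = 1
G(8) = mex{1,0} = 2
G(9) = mex{1,1,0} = 2
G(10) = mex{2,1,0} = 3
G(11) = mex{2,0,1} = 3
G(12) = mex{3,0,1} = 2
G(13) = mex{3,1,0} = 2
G(14) = mex{2,1,0} = 3
G(15) = mex{2,2,1} = 0
G(16) = mex{3,2,1} = 0
G(17) = mex{0,3,2} = 1
G(18) = mex{0,3,2} = 1
G(19) = mex{1,2,3} = 0
G(20) = mex{1,2,3} = 0
G(21) = mex{0,3,2} = 1
G(22) = mex{0,0,2} = 1
G(23) = mex{1,0,3} = 2
G(24) = mex{1,1,0} = 2
G(25) = mex{2,1,0} = 3
G(26) = mex{2,0,1} = 3
G(27) = mex{3,0,1} = 2
G(28) = mex{3,1,0} = 2
G(29) = mex{2,1,0} = 3
P-positions are exactly the n with G(n) = 0.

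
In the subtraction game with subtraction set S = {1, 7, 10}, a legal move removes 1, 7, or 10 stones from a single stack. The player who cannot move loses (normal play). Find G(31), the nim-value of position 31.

n :  0  1  2  3  4  5  6  7  8  9 10 11 12 13 14 15 16 17 18 19 20 21 22 23 24 25 26 27 28 29 30 31
G :  0  1  0  1  0  1  0  1  0  1  2  3  2  3  2  3  2  0  1  0  1  0  1  0  1  0  1  2  3  2  3  2

2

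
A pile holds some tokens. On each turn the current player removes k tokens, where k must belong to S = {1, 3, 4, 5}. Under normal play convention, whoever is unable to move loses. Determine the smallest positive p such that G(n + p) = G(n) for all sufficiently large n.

8

G(0) = 0
G(1) = mex{0} = 1
G(2) = mex{1} = 0
G(3) = mex{0,0} = 1
G(4) = mex{1,1,0} = 2
G(5) = mex{2,0,1,0} = 3
G(6) = mex{3,1,0,1} = 2
G(7) = mex{2,2,1,0} = 3
G(8) = mex{3,3,2,1} = 0
G(9) = mex{0,2,3,2} = 1
G(10) = mex{1,3,2,3} = 0
G(11) = mex{0,0,3,2} = 1
G(12) = mex{1,1,0,3} = 2
G(13) = mex{2,0,1,0} = 3
G(14) = mex{3,1,0,1} = 2
G(15) = mex{2,2,1,0} = 3
G(16) = mex{3,3,2,1} = 0
G(17) = mex{0,2,3,2} = 1
G(n+8) = G(n) holds for n = 0,…,4 (a full window of length max(S) = 5), so the sequence is purely periodic with period 8.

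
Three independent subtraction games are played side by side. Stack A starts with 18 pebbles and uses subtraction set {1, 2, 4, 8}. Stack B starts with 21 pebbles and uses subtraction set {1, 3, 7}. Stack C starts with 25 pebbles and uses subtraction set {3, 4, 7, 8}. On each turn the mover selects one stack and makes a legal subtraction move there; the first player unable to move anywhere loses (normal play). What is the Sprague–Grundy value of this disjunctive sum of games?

Stack A, S = {1, 2, 4, 8}:
n :  0  1  2  3  4  5  6  7  8  9 10 11 12 13 14 15 16 17 18
G :  0  1  2  0  1  2  0  1  2  0  1  2  0  1  2  0  1  2  0
G_A(18) = 0.
Stack B, S = {1, 3, 7}:
G(0) = 0
G(1) = mex{0} = 1
G(2) = mex{1} = 0
G(3) = mex{0,0} = 1
G(4) = mex{1,1} = 0
G(5) = mex{0,0} = 1
G(6) = mex{1,1} = 0
G(7) = mex{0,0,0} = 1
G(8) = mex{1,1,1} = 0
G(9) = mex{0,0,0} = 1
G(10) = mex{1,1,1} = 0
G(11) = mex{0,0,0} = 1
G(12) = mex{1,1,1} = 0
G(13) = mex{0,0,0} = 1
G(14) = mex{1,1,1} = 0
G(15) = mex{0,0,0} = 1
G(16) = mex{1,1,1} = 0
G(17) = mex{0,0,0} = 1
G(18) = mex{1,1,1} = 0
G(19) = mex{0,0,0} = 1
G(20) = mex{1,1,1} = 0
G(21) = mex{0,0,0} = 1
G_B(21) = 1.
Stack C, S = {3, 4, 7, 8}:
G(0) = 0
G(1) = mex{} = 0
G(2) = mex{} = 0
G(3) = mex{0} = 1
G(4) = mex{0,0} = 1
G(5) = mex{0,0} = 1
G(6) = mex{1,0} = 2
G(7) = mex{1,1,0} = 2
G(8) = mex{1,1,0,0} = 2
G(9) = mex{2,1,0,0} = 3
G(10) = mex{2,2,1,0} = 3
G(11) = mex{2,2,1,1} = 0
G(12) = mex{3,2,1,1} = 0
G(13) = mex{3,3,2,1} = 0
G(14) = mex{0,3,2,2} = 1
G(15) = mex{0,0,2,2} = 1
G(16) = mex{0,0,3,2} = 1
G(17) = mex{1,0,3,3} = 2
G(18) = mex{1,1,0,3} = 2
G(19) = mex{1,1,0,0} = 2
G(20) = mex{2,1,0,0} = 3
G(21) = mex{2,2,1,0} = 3
G(22) = mex{2,2,1,1} = 0
G(23) = mex{3,2,1,1} = 0
G(24) = mex{3,3,2,1} = 0
G(25) = mex{0,3,2,2} = 1
G_C(25) = 1.
Combined Grundy value = 0 ⊕ 1 ⊕ 1 = 0.

0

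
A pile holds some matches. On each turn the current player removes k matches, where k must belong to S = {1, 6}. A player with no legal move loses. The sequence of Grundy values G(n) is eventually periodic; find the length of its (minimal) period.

7

G(0) = 0
G(1) = mex{0} = 1
G(2) = mex{1} = 0
G(3) = mex{0} = 1
G(4) = mex{1} = 0
G(5) = mex{0} = 1
G(6) = mex{1,0} = 2
G(7) = mex{2,1} = 0
G(8) = mex{0,0} = 1
G(9) = mex{1,1} = 0
G(10) = mex{0,0} = 1
G(11) = mex{1,1} = 0
G(12) = mex{0,2} = 1
G(13) = mex{1,0} = 2
G(14) = mex{2,1} = 0
G(15) = mex{0,0} = 1
G(n+7) = G(n) holds for n = 0,…,5 (a full window of length max(S) = 6), so the sequence is purely periodic with period 7.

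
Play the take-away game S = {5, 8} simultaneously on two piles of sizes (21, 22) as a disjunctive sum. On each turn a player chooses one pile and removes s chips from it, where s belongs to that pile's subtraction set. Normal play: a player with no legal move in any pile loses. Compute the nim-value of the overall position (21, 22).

All piles use S = {5, 8}:
G(0) = 0
G(1) = mex{} = 0
G(2) = mex{} = 0
G(3) = mex{} = 0
G(4) = mex{} = 0
G(5) = mex{0} = 1
G(6) = mex{0} = 1
G(7) = mex{0} = 1
G(8) = mex{0,0} = 1
G(9) = mex{0,0} = 1
G(10) = mex{1,0} = 2
G(11) = mex{1,0} = 2
G(12) = mex{1,0} = 2
G(13) = mex{1,1} = 0
G(14) = mex{1,1} = 0
G(15) = mex{2,1} = 0
G(16) = mex{2,1} = 0
G(17) = mex{2,1} = 0
G(18) = mex{0,2} = 1
G(19) = mex{0,2} = 1
G(20) = mex{0,2} = 1
G(21) = mex{0,0} = 1
G(22) = mex{0,0} = 1
Pile A: G(21) = 1.
Pile B: G(22) = 1.
Combined Grundy value = 1 ⊕ 1 = 0.

0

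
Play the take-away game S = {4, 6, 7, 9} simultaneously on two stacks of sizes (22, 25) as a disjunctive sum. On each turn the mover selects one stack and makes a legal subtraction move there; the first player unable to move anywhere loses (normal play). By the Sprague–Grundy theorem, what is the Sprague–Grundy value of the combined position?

1

All stacks use S = {4, 6, 7, 9}:
n :  0  1  2  3  4  5  6  7  8  9 10 11 12 13 14 15 16 17 18 19 20 21 22 23 24 25
G :  0  0  0  0  1  1  1  1  2  2  2  2  3  0  0  0  0  1  1  1  1  2  2  2  2  3
Stack A: G(22) = 2.
Stack B: G(25) = 3.
Combined Grundy value = 2 ⊕ 3 = 1.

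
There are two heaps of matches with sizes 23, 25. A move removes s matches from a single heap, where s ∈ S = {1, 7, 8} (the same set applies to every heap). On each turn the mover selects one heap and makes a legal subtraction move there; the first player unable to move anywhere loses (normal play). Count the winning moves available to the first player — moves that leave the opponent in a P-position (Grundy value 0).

0

All heaps use S = {1, 7, 8}:
G(0) = 0
G(1) = mex{0} = 1
G(2) = mex{1} = 0
G(3) = mex{0} = 1
G(4) = mex{1} = 0
G(5) = mex{0} = 1
G(6) = mex{1} = 0
G(7) = mex{0,0} = 1
G(8) = mex{1,1,0} = 2
G(9) = mex{2,0,1} = 3
G(10) = mex{3,1,0} = 2
G(11) = mex{2,0,1} = 3
G(12) = mex{3,1,0} = 2
G(13) = mex{2,0,1} = 3
G(14) = mex{3,1,0} = 2
G(15) = mex{2,2,1} = 0
G(16) = mex{0,3,2} = 1
G(17) = mex{1,2,3} = 0
G(18) = mex{0,3,2} = 1
G(19) = mex{1,2,3} = 0
G(20) = mex{0,3,2} = 1
G(21) = mex{1,2,3} = 0
G(22) = mex{0,0,2} = 1
G(23) = mex{1,1,0} = 2
G(24) = mex{2,0,1} = 3
G(25) = mex{3,1,0} = 2
Heap A: G(23) = 2.
Heap B: G(25) = 2.
Combined Grundy value = 2 ⊕ 2 = 0.
A winning move leaves total XOR = 0, i.e. changes one component's Grundy value g to g ⊕ X where X is the current total.
Heap A: target g' = 2⊕0 = 2, but every legal move changes the Grundy value (mex property), so 0 moves.
Heap B: target g' = 2⊕0 = 2, but every legal move changes the Grundy value (mex property), so 0 moves.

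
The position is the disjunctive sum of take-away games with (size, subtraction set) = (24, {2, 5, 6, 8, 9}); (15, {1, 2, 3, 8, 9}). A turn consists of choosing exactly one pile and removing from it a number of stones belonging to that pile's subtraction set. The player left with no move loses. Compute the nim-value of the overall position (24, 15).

Pile A, S = {2, 5, 6, 8, 9}:
G(0) = 0
G(1) = mex{} = 0
G(2) = mex{0} = 1
G(3) = mex{0} = 1
G(4) = mex{1} = 0
G(5) = mex{1,0} = 2
G(6) = mex{0,0,0} = 1
G(7) = mex{2,1,0} = 3
G(8) = mex{1,1,1,0} = 2
G(9) = mex{3,0,1,0,0} = 2
G(10) = mex{2,2,0,1,0} = 3
G(11) = mex{2,1,2,1,1} = 0
G(12) = mex{3,3,1,0,1} = 2
G(13) = mex{0,2,3,2,0} = 1
G(14) = mex{2,2,2,1,2} = 0
G(15) = mex{1,3,2,3,1} = 0
G(16) = mex{0,0,3,2,3} = 1
G(17) = mex{0,2,0,2,2} = 1
G(18) = mex{1,1,2,3,2} = 0
G(19) = mex{1,0,1,0,3} = 2
G(20) = mex{0,0,0,2,0} = 1
G(21) = mex{2,1,0,1,2} = 3
G(22) = mex{1,1,1,0,1} = 2
G(23) = mex{3,0,1,0,0} = 2
G(24) = mex{2,2,0,1,0} = 3
G_A(24) = 3.
Pile B, S = {1, 2, 3, 8, 9}:
n :  0  1  2  3  4  5  6  7  8  9 10 11 12 13 14 15
G :  0  1  2  3  0  1  2  3  4  5  0  1  2  3  0  1
G_B(15) = 1.
Combined Grundy value = 3 ⊕ 1 = 2.

2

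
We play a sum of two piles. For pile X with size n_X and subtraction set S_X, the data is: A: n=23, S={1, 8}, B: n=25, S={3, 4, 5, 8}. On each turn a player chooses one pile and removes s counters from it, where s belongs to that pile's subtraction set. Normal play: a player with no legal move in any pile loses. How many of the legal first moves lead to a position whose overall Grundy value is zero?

0

Pile A, S = {1, 8}:
n :  0  1  2  3  4  5  6  7  8  9 10 11 12 13 14 15 16 17 18 19 20 21 22 23
G :  0  1  0  1  0  1  0  1  2  0  1  0  1  0  1  0  1  2  0  1  0  1  0  1
G_A(23) = 1.
Pile B, S = {3, 4, 5, 8}:
n :  0  1  2  3  4  5  6  7  8  9 10 11 12 13 14 15 16 17 18 19 20 21 22 23 24 25
G :  0  0  0  1  1  1  2  2  2  3  3  0  0  0  1  1  1  2  2  2  3  3  0  0  0  1
G_B(25) = 1.
Combined Grundy value = 1 ⊕ 1 = 0.
A winning move leaves total XOR = 0, i.e. changes one component's Grundy value g to g ⊕ X where X is the current total.
Pile A: target g' = 1⊕0 = 1, but every legal move changes the Grundy value (mex property), so 0 moves.
Pile B: target g' = 1⊕0 = 1, but every legal move changes the Grundy value (mex property), so 0 moves.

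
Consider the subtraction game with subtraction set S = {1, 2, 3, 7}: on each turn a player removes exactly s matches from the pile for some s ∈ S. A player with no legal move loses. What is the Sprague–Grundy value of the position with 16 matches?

n :  0  1  2  3  4  5  6  7  8  9 10 11 12 13 14 15 16
G :  0  1  2  3  0  1  2  3  0  1  2  3  0  1  2  3  0

0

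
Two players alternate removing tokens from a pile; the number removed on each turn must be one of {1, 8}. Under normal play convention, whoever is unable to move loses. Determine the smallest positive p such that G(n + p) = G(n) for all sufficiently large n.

9

n :  0  1  2  3  4  5  6  7  8  9 10 11 12 13 14 15 16 17 18 19
G :  0  1  0  1  0  1  0  1  2  0  1  0  1  0  1  0  1  2  0  1
G(n+9) = G(n) holds for n = 0,…,7 (a full window of length max(S) = 8), so the sequence is purely periodic with period 9.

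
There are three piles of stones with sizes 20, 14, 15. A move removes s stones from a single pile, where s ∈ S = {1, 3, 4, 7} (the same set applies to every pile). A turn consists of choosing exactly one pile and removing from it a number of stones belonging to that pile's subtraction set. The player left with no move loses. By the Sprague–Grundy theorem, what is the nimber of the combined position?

All piles use S = {1, 3, 4, 7}:
n :  0  1  2  3  4  5  6  7  8  9 10 11 12 13 14 15 16 17 18 19 20
G :  0  1  0  1  2  3  2  3  0  1  0  1  2  3  2  3  0  1  0  1  2
Pile A: G(20) = 2.
Pile B: G(14) = 2.
Pile C: G(15) = 3.
Combined Grundy value = 2 ⊕ 2 ⊕ 3 = 3.

3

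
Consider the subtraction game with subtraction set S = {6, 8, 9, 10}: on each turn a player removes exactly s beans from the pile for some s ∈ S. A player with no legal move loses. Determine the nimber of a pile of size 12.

2

G(0) = 0
G(1) = mex{} = 0
G(2) = mex{} = 0
G(3) = mex{} = 0
G(4) = mex{} = 0
G(5) = mex{} = 0
G(6) = mex{0} = 1
G(7) = mex{0} = 1
G(8) = mex{0,0} = 1
G(9) = mex{0,0,0} = 1
G(10) = mex{0,0,0,0} = 1
G(11) = mex{0,0,0,0} = 1
G(12) = mex{1,0,0,0} = 2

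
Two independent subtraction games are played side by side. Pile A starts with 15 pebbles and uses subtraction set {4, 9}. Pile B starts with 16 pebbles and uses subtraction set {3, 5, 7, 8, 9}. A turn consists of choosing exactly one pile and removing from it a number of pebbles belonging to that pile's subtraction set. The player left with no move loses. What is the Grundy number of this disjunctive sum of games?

1

Pile A, S = {4, 9}:
n :  0  1  2  3  4  5  6  7  8  9 10 11 12 13 14 15
G :  0  0  0  0  1  1  1  1  0  2  2  2  1  0  0  0
G_A(15) = 0.
Pile B, S = {3, 5, 7, 8, 9}:
n :  0  1  2  3  4  5  6  7  8  9 10 11 12 13 14 15 16
G :  0  0  0  1  1  1  2  2  2  3  3  3  0  0  0  1  1
G_B(16) = 1.
Combined Grundy value = 0 ⊕ 1 = 1.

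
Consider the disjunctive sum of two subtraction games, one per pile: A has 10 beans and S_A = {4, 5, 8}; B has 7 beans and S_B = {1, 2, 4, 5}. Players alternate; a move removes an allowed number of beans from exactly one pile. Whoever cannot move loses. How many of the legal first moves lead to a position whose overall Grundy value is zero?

4

Pile A, S = {4, 5, 8}:
G(0) = 0
G(1) = mex{} = 0
G(2) = mex{} = 0
G(3) = mex{} = 0
G(4) = mex{0} = 1
G(5) = mex{0,0} = 1
G(6) = mex{0,0} = 1
G(7) = mex{0,0} = 1
G(8) = mex{1,0,0} = 2
G(9) = mex{1,1,0} = 2
G(10) = mex{1,1,0} = 2
G_A(10) = 2.
Pile B, S = {1, 2, 4, 5}:
G(0) = 0
G(1) = mex{0} = 1
G(2) = mex{1,0} = 2
G(3) = mex{2,1} = 0
G(4) = mex{0,2,0} = 1
G(5) = mex{1,0,1,0} = 2
G(6) = mex{2,1,2,1} = 0
G(7) = mex{0,2,0,2} = 1
G_B(7) = 1.
Combined Grundy value = 2 ⊕ 1 = 3.
A winning move leaves total XOR = 0, i.e. changes one component's Grundy value g to g ⊕ X where X is the current total.
Pile A: need g' = 2⊕3 = 1. Options: 10−4→G=1, 10−5→G=1, 10−8→G=0. Hits: 2.
Pile B: need g' = 1⊕3 = 2. Options: 7−1→G=0, 7−2→G=2, 7−4→G=0, 7−5→G=2. Hits: 2.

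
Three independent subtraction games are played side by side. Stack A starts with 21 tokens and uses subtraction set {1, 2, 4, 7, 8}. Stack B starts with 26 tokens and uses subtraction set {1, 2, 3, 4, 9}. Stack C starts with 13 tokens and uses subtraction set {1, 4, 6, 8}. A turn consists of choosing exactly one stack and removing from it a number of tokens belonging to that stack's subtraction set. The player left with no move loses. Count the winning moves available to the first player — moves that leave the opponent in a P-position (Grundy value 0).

Stack A, S = {1, 2, 4, 7, 8}:
n :  0  1  2  3  4  5  6  7  8  9 10 11 12 13 14 15 16 17 18 19 20 21
G :  0  1  2  0  1  2  0  1  2  0  1  2  0  1  2  0  1  2  0  1  2  0
G_A(21) = 0.
Stack B, S = {1, 2, 3, 4, 9}:
n :  0  1  2  3  4  5  6  7  8  9 10 11 12 13 14 15 16 17 18 19 20 21 22 23 24 25 26
G :  0  1  2  3  4  0  1  2  3  4  0  1  2  3  4  0  1  2  3  4  0  1  2  3  4  0  1
G_B(26) = 1.
Stack C, S = {1, 4, 6, 8}:
G(0) = 0
G(1) = mex{0} = 1
G(2) = mex{1} = 0
G(3) = mex{0} = 1
G(4) = mex{1,0} = 2
G(5) = mex{2,1} = 0
G(6) = mex{0,0,0} = 1
G(7) = mex{1,1,1} = 0
G(8) = mex{0,2,0,0} = 1
G(9) = mex{1,0,1,1} = 2
G(10) = mex{2,1,2,0} = 3
G(11) = mex{3,0,0,1} = 2
G(12) = mex{2,1,1,2} = 0
G(13) = mex{0,2,0,0} = 1
G_C(13) = 1.
Combined Grundy value = 0 ⊕ 1 ⊕ 1 = 0.
A winning move leaves total XOR = 0, i.e. changes one component's Grundy value g to g ⊕ X where X is the current total.
Stack A: target g' = 0⊕0 = 0, but every legal move changes the Grundy value (mex property), so 0 moves.
Stack B: target g' = 1⊕0 = 1, but every legal move changes the Grundy value (mex property), so 0 moves.
Stack C: target g' = 1⊕0 = 1, but every legal move changes the Grundy value (mex property), so 0 moves.

0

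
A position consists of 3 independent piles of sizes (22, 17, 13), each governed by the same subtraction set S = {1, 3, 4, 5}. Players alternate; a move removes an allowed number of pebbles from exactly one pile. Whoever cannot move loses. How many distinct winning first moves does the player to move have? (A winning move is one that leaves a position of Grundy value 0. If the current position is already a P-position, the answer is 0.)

All piles use S = {1, 3, 4, 5}:
n :  0  1  2  3  4  5  6  7  8  9 10 11 12 13 14 15 16 17 18 19 20 21 22
G :  0  1  0  1  2  3  2  3  0  1  0  1  2  3  2  3  0  1  0  1  2  3  2
Pile A: G(22) = 2.
Pile B: G(17) = 1.
Pile C: G(13) = 3.
Combined Grundy value = 2 ⊕ 1 ⊕ 3 = 0.
A winning move leaves total XOR = 0, i.e. changes one component's Grundy value g to g ⊕ X where X is the current total.
Pile A: target g' = 2⊕0 = 2, but every legal move changes the Grundy value (mex property), so 0 moves.
Pile B: target g' = 1⊕0 = 1, but every legal move changes the Grundy value (mex property), so 0 moves.
Pile C: target g' = 3⊕0 = 3, but every legal move changes the Grundy value (mex property), so 0 moves.

0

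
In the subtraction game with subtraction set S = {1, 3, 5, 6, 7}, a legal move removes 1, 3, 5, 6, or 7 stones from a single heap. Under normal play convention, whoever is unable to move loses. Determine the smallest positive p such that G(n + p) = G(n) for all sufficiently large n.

n :  0  1  2  3  4  5  6  7  8  9 10 11 12 13 14 15 16 17 18 19 20 21 22 23 24 25
G :  0  1  0  1  0  1  2  3  2  3  2  3  0  1  0  1  0  1  2  3  2  3  2  3  0  1
G(n+12) = G(n) holds for n = 0,…,6 (a full window of length max(S) = 7), so the sequence is purely periodic with period 12.

12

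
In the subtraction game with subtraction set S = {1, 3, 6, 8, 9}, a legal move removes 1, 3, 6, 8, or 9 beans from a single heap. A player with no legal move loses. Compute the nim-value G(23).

n :  0  1  2  3  4  5  6  7  8  9 10 11 12 13 14 15 16 17 18 19 20 21 22 23
G :  0  1  0  1  0  1  2  3  2  3  2  3  4  5  0  1  0  1  0  1  2  3  2  3

3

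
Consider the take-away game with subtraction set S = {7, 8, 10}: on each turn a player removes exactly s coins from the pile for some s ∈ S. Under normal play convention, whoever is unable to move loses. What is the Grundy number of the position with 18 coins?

n :  0  1  2  3  4  5  6  7  8  9 10 11 12 13 14 15 16 17 18
G :  0  0  0  0  0  0  0  1  1  1  1  1  1  1  2  2  2  0  0

0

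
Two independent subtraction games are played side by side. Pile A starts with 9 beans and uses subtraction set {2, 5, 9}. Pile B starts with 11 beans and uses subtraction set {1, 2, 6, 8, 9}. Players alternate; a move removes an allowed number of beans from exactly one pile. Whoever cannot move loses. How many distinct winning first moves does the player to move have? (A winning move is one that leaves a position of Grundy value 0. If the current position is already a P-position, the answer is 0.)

Pile A, S = {2, 5, 9}:
n : 0 1 2 3 4 5 6 7 8 9
G : 0 0 1 1 0 2 1 0 0 1
G_A(9) = 1.
Pile B, S = {1, 2, 6, 8, 9}:
n :  0  1  2  3  4  5  6  7  8  9 10 11
G :  0  1  2  0  1  2  3  0  1  2  0  1
G_B(11) = 1.
Combined Grundy value = 1 ⊕ 1 = 0.
A winning move leaves total XOR = 0, i.e. changes one component's Grundy value g to g ⊕ X where X is the current total.
Pile A: target g' = 1⊕0 = 1, but every legal move changes the Grundy value (mex property), so 0 moves.
Pile B: target g' = 1⊕0 = 1, but every legal move changes the Grundy value (mex property), so 0 moves.

0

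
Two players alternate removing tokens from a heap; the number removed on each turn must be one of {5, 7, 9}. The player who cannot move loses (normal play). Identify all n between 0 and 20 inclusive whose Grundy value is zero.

G(0) = 0
G(1) = mex{} = 0
G(2) = mex{} = 0
G(3) = mex{} = 0
G(4) = mex{} = 0
G(5) = mex{0} = 1
G(6) = mex{0} = 1
G(7) = mex{0,0} = 1
G(8) = mex{0,0} = 1
G(9) = mex{0,0,0} = 1
G(10) = mex{1,0,0} = 2
G(11) = mex{1,0,0} = 2
G(12) = mex{1,1,0} = 2
G(13) = mex{1,1,0} = 2
G(14) = mex{1,1,1} = 0
G(15) = mex{2,1,1} = 0
G(16) = mex{2,1,1} = 0
G(17) = mex{2,2,1} = 0
G(18) = mex{2,2,1} = 0
G(19) = mex{0,2,2} = 1
G(20) = mex{0,2,2} = 1
P-positions are exactly the n with G(n) = 0.

0, 1, 2, 3, 4, 14, 15, 16, 17, 18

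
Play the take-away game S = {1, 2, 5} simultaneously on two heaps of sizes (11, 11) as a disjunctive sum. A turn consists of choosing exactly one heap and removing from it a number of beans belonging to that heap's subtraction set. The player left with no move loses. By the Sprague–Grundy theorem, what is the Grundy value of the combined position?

All heaps use S = {1, 2, 5}:
n :  0  1  2  3  4  5  6  7  8  9 10 11
G :  0  1  2  0  1  2  0  1  2  0  1  2
Heap A: G(11) = 2.
Heap B: G(11) = 2.
Combined Grundy value = 2 ⊕ 2 = 0.

0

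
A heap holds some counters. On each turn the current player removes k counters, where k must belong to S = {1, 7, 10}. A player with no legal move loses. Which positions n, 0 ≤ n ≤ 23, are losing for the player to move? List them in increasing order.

0, 2, 4, 6, 8, 17, 19, 21, 23

G(0) = 0
G(1) = mex{0} = 1
G(2) = mex{1} = 0
G(3) = mex{0} = 1
G(4) = mex{1} = 0
G(5) = mex{0} = 1
G(6) = mex{1} = 0
G(7) = mex{0,0} = 1
G(8) = mex{1,1} = 0
G(9) = mex{0,0} = 1
G(10) = mex{1,1,0} = 2
G(11) = mex{2,0,1} = 3
G(12) = mex{3,1,0} = 2
G(13) = mex{2,0,1} = 3
G(14) = mex{3,1,0} = 2
G(15) = mex{2,0,1} = 3
G(16) = mex{3,1,0} = 2
G(17) = mex{2,2,1} = 0
G(18) = mex{0,3,0} = 1
G(19) = mex{1,2,1} = 0
G(20) = mex{0,3,2} = 1
G(21) = mex{1,2,3} = 0
G(22) = mex{0,3,2} = 1
G(23) = mex{1,2,3} = 0
P-positions are exactly the n with G(n) = 0.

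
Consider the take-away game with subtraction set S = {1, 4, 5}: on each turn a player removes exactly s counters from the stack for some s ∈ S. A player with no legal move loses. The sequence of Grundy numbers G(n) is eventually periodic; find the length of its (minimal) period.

8

G(0) = 0
G(1) = mex{0} = 1
G(2) = mex{1} = 0
G(3) = mex{0} = 1
G(4) = mex{1,0} = 2
G(5) = mex{2,1,0} = 3
G(6) = mex{3,0,1} = 2
G(7) = mex{2,1,0} = 3
G(8) = mex{3,2,1} = 0
G(9) = mex{0,3,2} = 1
G(10) = mex{1,2,3} = 0
G(11) = mex{0,3,2} = 1
G(12) = mex{1,0,3} = 2
G(13) = mex{2,1,0} = 3
G(14) = mex{3,0,1} = 2
G(15) = mex{2,1,0} = 3
G(16) = mex{3,2,1} = 0
G(17) = mex{0,3,2} = 1
G(n+8) = G(n) holds for n = 0,…,4 (a full window of length max(S) = 5), so the sequence is purely periodic with period 8.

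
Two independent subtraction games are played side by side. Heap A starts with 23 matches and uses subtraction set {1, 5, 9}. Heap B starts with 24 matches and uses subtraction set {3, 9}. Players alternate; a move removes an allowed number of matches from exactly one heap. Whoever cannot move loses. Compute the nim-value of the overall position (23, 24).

1

Heap A, S = {1, 5, 9}:
n :  0  1  2  3  4  5  6  7  8  9 10 11 12 13 14 15 16 17 18 19 20 21 22 23
G :  0  1  0  1  0  1  0  1  0  1  0  1  0  1  0  1  0  1  0  1  0  1  0  1
G_A(23) = 1.
Heap B, S = {3, 9}:
n :  0  1  2  3  4  5  6  7  8  9 10 11 12 13 14 15 16 17 18 19 20 21 22 23 24
G :  0  0  0  1  1  1  0  0  0  1  1  1  0  0  0  1  1  1  0  0  0  1  1  1  0
G_B(24) = 0.
Combined Grundy value = 1 ⊕ 0 = 1.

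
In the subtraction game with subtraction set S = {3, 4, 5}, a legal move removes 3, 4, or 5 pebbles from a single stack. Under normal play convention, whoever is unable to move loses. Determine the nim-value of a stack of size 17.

0

G(0) = 0
G(1) = mex{} = 0
G(2) = mex{} = 0
G(3) = mex{0} = 1
G(4) = mex{0,0} = 1
G(5) = mex{0,0,0} = 1
G(6) = mex{1,0,0} = 2
G(7) = mex{1,1,0} = 2
G(8) = mex{1,1,1} = 0
G(9) = mex{2,1,1} = 0
G(10) = mex{2,2,1} = 0
G(11) = mex{0,2,2} = 1
G(12) = mex{0,0,2} = 1
G(13) = mex{0,0,0} = 1
G(14) = mex{1,0,0} = 2
G(15) = mex{1,1,0} = 2
G(16) = mex{1,1,1} = 0
G(17) = mex{2,1,1} = 0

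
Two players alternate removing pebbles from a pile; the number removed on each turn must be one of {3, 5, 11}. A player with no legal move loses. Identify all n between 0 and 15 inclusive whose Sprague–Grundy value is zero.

n :  0  1  2  3  4  5  6  7  8  9 10 11 12 13 14 15
G :  0  0  0  1  1  1  2  2  0  0  0  1  1  1  2  2
P-positions are exactly the n with G(n) = 0.

0, 1, 2, 8, 9, 10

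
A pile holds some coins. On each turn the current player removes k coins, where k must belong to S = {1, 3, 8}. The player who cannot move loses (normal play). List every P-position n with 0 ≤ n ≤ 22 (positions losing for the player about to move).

G(0) = 0
G(1) = mex{0} = 1
G(2) = mex{1} = 0
G(3) = mex{0,0} = 1
G(4) = mex{1,1} = 0
G(5) = mex{0,0} = 1
G(6) = mex{1,1} = 0
G(7) = mex{0,0} = 1
G(8) = mex{1,1,0} = 2
G(9) = mex{2,0,1} = 3
G(10) = mex{3,1,0} = 2
G(11) = mex{2,2,1} = 0
G(12) = mex{0,3,0} = 1
G(13) = mex{1,2,1} = 0
G(14) = mex{0,0,0} = 1
G(15) = mex{1,1,1} = 0
G(16) = mex{0,0,2} = 1
G(17) = mex{1,1,3} = 0
G(18) = mex{0,0,2} = 1
G(19) = mex{1,1,0} = 2
G(20) = mex{2,0,1} = 3
G(21) = mex{3,1,0} = 2
G(22) = mex{2,2,1} = 0
P-positions are exactly the n with G(n) = 0.

0, 2, 4, 6, 11, 13, 15, 17, 22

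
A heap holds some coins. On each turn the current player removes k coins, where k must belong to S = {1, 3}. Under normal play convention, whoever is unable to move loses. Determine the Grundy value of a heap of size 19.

n :  0  1  2  3  4  5  6  7  8  9 10 11 12 13 14 15 16 17 18 19
G :  0  1  0  1  0  1  0  1  0  1  0  1  0  1  0  1  0  1  0  1

1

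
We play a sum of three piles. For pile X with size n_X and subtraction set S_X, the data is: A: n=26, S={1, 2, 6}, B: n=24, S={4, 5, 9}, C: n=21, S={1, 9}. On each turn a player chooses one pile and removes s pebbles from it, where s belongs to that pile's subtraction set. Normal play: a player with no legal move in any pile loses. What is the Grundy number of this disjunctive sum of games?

1

Pile A, S = {1, 2, 6}:
G(0) = 0
G(1) = mex{0} = 1
G(2) = mex{1,0} = 2
G(3) = mex{2,1} = 0
G(4) = mex{0,2} = 1
G(5) = mex{1,0} = 2
G(6) = mex{2,1,0} = 3
G(7) = mex{3,2,1} = 0
G(8) = mex{0,3,2} = 1
G(9) = mex{1,0,0} = 2
G(10) = mex{2,1,1} = 0
G(11) = mex{0,2,2} = 1
G(12) = mex{1,0,3} = 2
G(13) = mex{2,1,0} = 3
G(14) = mex{3,2,1} = 0
G(15) = mex{0,3,2} = 1
G(16) = mex{1,0,0} = 2
G(17) = mex{2,1,1} = 0
G(18) = mex{0,2,2} = 1
G(19) = mex{1,0,3} = 2
G(20) = mex{2,1,0} = 3
G(21) = mex{3,2,1} = 0
G(22) = mex{0,3,2} = 1
G(23) = mex{1,0,0} = 2
G(24) = mex{2,1,1} = 0
G(25) = mex{0,2,2} = 1
G(26) = mex{1,0,3} = 2
G_A(26) = 2.
Pile B, S = {4, 5, 9}:
G(0) = 0
G(1) = mex{} = 0
G(2) = mex{} = 0
G(3) = mex{} = 0
G(4) = mex{0} = 1
G(5) = mex{0,0} = 1
G(6) = mex{0,0} = 1
G(7) = mex{0,0} = 1
G(8) = mex{1,0} = 2
G(9) = mex{1,1,0} = 2
G(10) = mex{1,1,0} = 2
G(11) = mex{1,1,0} = 2
G(12) = mex{2,1,0} = 3
G(13) = mex{2,2,1} = 0
G(14) = mex{2,2,1} = 0
G(15) = mex{2,2,1} = 0
G(16) = mex{3,2,1} = 0
G(17) = mex{0,3,2} = 1
G(18) = mex{0,0,2} = 1
G(19) = mex{0,0,2} = 1
G(20) = mex{0,0,2} = 1
G(21) = mex{1,0,3} = 2
G(22) = mex{1,1,0} = 2
G(23) = mex{1,1,0} = 2
G(24) = mex{1,1,0} = 2
G_B(24) = 2.
Pile C, S = {1, 9}:
G(0) = 0
G(1) = mex{0} = 1
G(2) = mex{1} = 0
G(3) = mex{0} = 1
G(4) = mex{1} = 0
G(5) = mex{0} = 1
G(6) = mex{1} = 0
G(7) = mex{0} = 1
G(8) = mex{1} = 0
G(9) = mex{0,0} = 1
G(10) = mex{1,1} = 0
G(11) = mex{0,0} = 1
G(12) = mex{1,1} = 0
G(13) = mex{0,0} = 1
G(14) = mex{1,1} = 0
G(15) = mex{0,0} = 1
G(16) = mex{1,1} = 0
G(17) = mex{0,0} = 1
G(18) = mex{1,1} = 0
G(19) = mex{0,0} = 1
G(20) = mex{1,1} = 0
G(21) = mex{0,0} = 1
G_C(21) = 1.
Combined Grundy value = 2 ⊕ 2 ⊕ 1 = 1.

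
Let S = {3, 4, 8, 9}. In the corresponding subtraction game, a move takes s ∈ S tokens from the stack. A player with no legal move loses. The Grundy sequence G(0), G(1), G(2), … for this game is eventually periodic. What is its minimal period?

12

G(0) = 0
G(1) = mex{} = 0
G(2) = mex{} = 0
G(3) = mex{0} = 1
G(4) = mex{0,0} = 1
G(5) = mex{0,0} = 1
G(6) = mex{1,0} = 2
G(7) = mex{1,1} = 0
G(8) = mex{1,1,0} = 2
G(9) = mex{2,1,0,0} = 3
G(10) = mex{0,2,0,0} = 1
G(11) = mex{2,0,1,0} = 3
G(12) = mex{3,2,1,1} = 0
G(13) = mex{1,3,1,1} = 0
G(14) = mex{3,1,2,1} = 0
G(15) = mex{0,3,0,2} = 1
G(16) = mex{0,0,2,0} = 1
G(17) = mex{0,0,3,2} = 1
G(18) = mex{1,0,1,3} = 2
G(19) = mex{1,1,3,1} = 0
G(20) = mex{1,1,0,3} = 2
G(21) = mex{2,1,0,0} = 3
G(22) = mex{0,2,0,0} = 1
G(23) = mex{2,0,1,0} = 3
G(24) = mex{3,2,1,1} = 0
G(25) = mex{1,3,1,1} = 0
G(n+12) = G(n) holds for n = 0,…,8 (a full window of length max(S) = 9), so the sequence is purely periodic with period 12.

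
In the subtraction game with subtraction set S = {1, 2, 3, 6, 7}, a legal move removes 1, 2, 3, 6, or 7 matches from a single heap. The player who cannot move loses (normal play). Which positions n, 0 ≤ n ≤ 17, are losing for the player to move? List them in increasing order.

0, 4, 8, 12, 16

n :  0  1  2  3  4  5  6  7  8  9 10 11 12 13 14 15 16 17
G :  0  1  2  3  0  1  2  3  0  1  2  3  0  1  2  3  0  1
P-positions are exactly the n with G(n) = 0.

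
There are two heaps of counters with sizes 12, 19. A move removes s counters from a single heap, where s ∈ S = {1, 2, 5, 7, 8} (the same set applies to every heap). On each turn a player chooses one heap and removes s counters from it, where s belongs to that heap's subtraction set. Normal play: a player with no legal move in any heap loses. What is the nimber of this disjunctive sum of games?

1

All heaps use S = {1, 2, 5, 7, 8}:
G(0) = 0
G(1) = mex{0} = 1
G(2) = mex{1,0} = 2
G(3) = mex{2,1} = 0
G(4) = mex{0,2} = 1
G(5) = mex{1,0,0} = 2
G(6) = mex{2,1,1} = 0
G(7) = mex{0,2,2,0} = 1
G(8) = mex{1,0,0,1,0} = 2
G(9) = mex{2,1,1,2,1} = 0
G(10) = mex{0,2,2,0,2} = 1
G(11) = mex{1,0,0,1,0} = 2
G(12) = mex{2,1,1,2,1} = 0
G(13) = mex{0,2,2,0,2} = 1
G(14) = mex{1,0,0,1,0} = 2
G(15) = mex{2,1,1,2,1} = 0
G(16) = mex{0,2,2,0,2} = 1
G(17) = mex{1,0,0,1,0} = 2
G(18) = mex{2,1,1,2,1} = 0
G(19) = mex{0,2,2,0,2} = 1
Heap A: G(12) = 0.
Heap B: G(19) = 1.
Combined Grundy value = 0 ⊕ 1 = 1.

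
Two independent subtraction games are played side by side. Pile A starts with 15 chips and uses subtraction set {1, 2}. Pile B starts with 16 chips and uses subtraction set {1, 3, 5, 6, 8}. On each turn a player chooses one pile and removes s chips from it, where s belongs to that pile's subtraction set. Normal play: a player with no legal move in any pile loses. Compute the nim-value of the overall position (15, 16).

Pile A, S = {1, 2}:
n :  0  1  2  3  4  5  6  7  8  9 10 11 12 13 14 15
G :  0  1  2  0  1  2  0  1  2  0  1  2  0  1  2  0
G_A(15) = 0.
Pile B, S = {1, 3, 5, 6, 8}:
n :  0  1  2  3  4  5  6  7  8  9 10 11 12 13 14 15 16
G :  0  1  0  1  0  1  2  3  2  3  2  0  1  0  1  0  1
G_B(16) = 1.
Combined Grundy value = 0 ⊕ 1 = 1.

1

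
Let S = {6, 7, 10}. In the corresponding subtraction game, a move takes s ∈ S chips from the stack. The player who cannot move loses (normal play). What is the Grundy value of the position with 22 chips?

n :  0  1  2  3  4  5  6  7  8  9 10 11 12 13 14 15 16 17 18 19 20 21 22
G :  0  0  0  0  0  0  1  1  1  1  1  1  2  2  2  2  0  0  0  0  0  0  1

1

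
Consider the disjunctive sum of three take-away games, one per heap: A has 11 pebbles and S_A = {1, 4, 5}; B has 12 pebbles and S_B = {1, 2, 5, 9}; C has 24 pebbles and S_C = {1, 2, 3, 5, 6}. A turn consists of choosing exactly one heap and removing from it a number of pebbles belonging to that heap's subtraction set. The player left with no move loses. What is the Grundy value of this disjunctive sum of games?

3

Heap A, S = {1, 4, 5}:
n :  0  1  2  3  4  5  6  7  8  9 10 11
G :  0  1  0  1  2  3  2  3  0  1  0  1
G_A(11) = 1.
Heap B, S = {1, 2, 5, 9}:
n :  0  1  2  3  4  5  6  7  8  9 10 11 12
G :  0  1  2  0  1  2  0  1  2  3  0  1  2
G_B(12) = 2.
Heap C, S = {1, 2, 3, 5, 6}:
n :  0  1  2  3  4  5  6  7  8  9 10 11 12 13 14 15 16 17 18 19 20 21 22 23 24
G :  0  1  2  3  0  1  2  3  0  1  2  3  0  1  2  3  0  1  2  3  0  1  2  3  0
G_C(24) = 0.
Combined Grundy value = 1 ⊕ 2 ⊕ 0 = 3.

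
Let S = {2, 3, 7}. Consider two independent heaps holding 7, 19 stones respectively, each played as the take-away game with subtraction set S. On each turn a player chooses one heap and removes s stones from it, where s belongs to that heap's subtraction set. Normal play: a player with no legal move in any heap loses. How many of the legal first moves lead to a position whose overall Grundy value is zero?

3

All heaps use S = {2, 3, 7}:
G(0) = 0
G(1) = mex{} = 0
G(2) = mex{0} = 1
G(3) = mex{0,0} = 1
G(4) = mex{1,0} = 2
G(5) = mex{1,1} = 0
G(6) = mex{2,1} = 0
G(7) = mex{0,2,0} = 1
G(8) = mex{0,0,0} = 1
G(9) = mex{1,0,1} = 2
G(10) = mex{1,1,1} = 0
G(11) = mex{2,1,2} = 0
G(12) = mex{0,2,0} = 1
G(13) = mex{0,0,0} = 1
G(14) = mex{1,0,1} = 2
G(15) = mex{1,1,1} = 0
G(16) = mex{2,1,2} = 0
G(17) = mex{0,2,0} = 1
G(18) = mex{0,0,0} = 1
G(19) = mex{1,0,1} = 2
Heap A: G(7) = 1.
Heap B: G(19) = 2.
Combined Grundy value = 1 ⊕ 2 = 3.
A winning move leaves total XOR = 0, i.e. changes one component's Grundy value g to g ⊕ X where X is the current total.
Heap A: need g' = 1⊕3 = 2. Options: 7−2→G=0, 7−3→G=2, 7−7→G=0. Hits: 1.
Heap B: need g' = 2⊕3 = 1. Options: 19−2→G=1, 19−3→G=0, 19−7→G=1. Hits: 2.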